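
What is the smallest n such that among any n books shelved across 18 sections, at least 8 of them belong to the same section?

127

There are 18 sections acting as pigeonholes.
With 18 × 7 = 126 books we could place exactly 7 in each, with no class reaching 8.
One more forces some class to hold 8, so 126 + 1 = 127.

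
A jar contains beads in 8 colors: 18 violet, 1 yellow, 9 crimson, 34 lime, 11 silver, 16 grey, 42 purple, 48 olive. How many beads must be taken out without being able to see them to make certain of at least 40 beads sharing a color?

168

In the worst case we take at most 39 of each color, but all 18 violet, all 1 yellow, all 9 crimson, all 34 lime, all 11 silver, and all 16 grey (fewer than 39), giving 18 + 1 + 9 + 34 + 11 + 16 + 39 + 39 = 167.
One more bead then forces some color to 40, so 167 + 1 = 168.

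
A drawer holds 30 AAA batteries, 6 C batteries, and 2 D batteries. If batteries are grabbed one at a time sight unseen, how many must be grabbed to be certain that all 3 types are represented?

37

The hardest type to obtain is D: we could draw every other battery first — 38 − 2 = 36 batteries — without a single D one.
The next draw must be D, so 36 + 1 = 37.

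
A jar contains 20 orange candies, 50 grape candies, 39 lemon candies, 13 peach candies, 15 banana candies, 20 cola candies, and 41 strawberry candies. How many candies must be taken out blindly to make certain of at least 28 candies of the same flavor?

Treat the 7 flavors as pigeonholes.
In the worst case we take at most 27 of each flavor, but all 20 orange, all 13 peach, all 15 banana, and all 20 cola (fewer than 27), giving 20 + 27 + 27 + 13 + 15 + 20 + 27 = 149.
One more candy then forces some flavor to 28, so 149 + 1 = 150.

150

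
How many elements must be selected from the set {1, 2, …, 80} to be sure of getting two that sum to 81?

41

Partition {1, …, 80} into 40 pairs: {1,80}, {2,79}, …, {40,41}.
Choosing 40 integers — say the integers 1 through 40 — takes one from each pair and avoids the property.
Choosing 41 forces two into the same pair by pigeonhole, and those sum to 81. So 41.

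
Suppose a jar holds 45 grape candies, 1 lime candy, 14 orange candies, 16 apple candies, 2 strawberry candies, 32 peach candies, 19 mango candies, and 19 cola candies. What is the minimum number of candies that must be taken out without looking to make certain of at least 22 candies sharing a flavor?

Treat the 8 flavors as pigeonholes.
In the worst case we take at most 21 of each flavor, but all 1 lime, all 14 orange, all 16 apple, all 2 strawberry, all 19 mango, and all 19 cola (fewer than 21), giving 21 + 1 + 14 + 16 + 2 + 21 + 19 + 19 = 113.
One more candy then forces some flavor to 22, so 113 + 1 = 114.

114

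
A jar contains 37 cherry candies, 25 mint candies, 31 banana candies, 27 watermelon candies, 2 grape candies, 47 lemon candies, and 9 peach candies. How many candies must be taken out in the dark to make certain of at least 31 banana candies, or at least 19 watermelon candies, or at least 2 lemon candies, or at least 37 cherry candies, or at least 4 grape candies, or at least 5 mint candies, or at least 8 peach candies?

99

Each of the 7 flavors has its own threshold; avoid all of them simultaneously.
The worst case stops just short of every target: 36 cherry, 4 mint, 30 banana, 18 watermelon, all 2 grape, 1 lemon, 7 peach — 36 + 4 + 30 + 18 + 2 + 1 + 7 = 98 candies.
One more candy must push some flavor to its target, so 98 + 1 = 99.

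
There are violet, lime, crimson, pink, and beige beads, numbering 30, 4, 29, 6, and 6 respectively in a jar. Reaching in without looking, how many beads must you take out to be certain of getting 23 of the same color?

61

Treat the 5 colors as pigeonholes.
In the worst case we take at most 22 of each color, but all 4 lime, all 6 pink, and all 6 beige (fewer than 22), giving 22 + 4 + 22 + 6 + 6 = 60.
One more bead then forces some color to 23, so 60 + 1 = 61.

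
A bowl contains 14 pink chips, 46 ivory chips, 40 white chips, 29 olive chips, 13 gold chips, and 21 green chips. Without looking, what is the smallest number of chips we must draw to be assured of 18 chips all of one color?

In the worst case we take at most 17 of each color, but all 14 pink and all 13 gold (fewer than 17), giving 14 + 17 + 17 + 17 + 13 + 17 = 95.
One more chip then forces some color to 18, so 95 + 1 = 96.

96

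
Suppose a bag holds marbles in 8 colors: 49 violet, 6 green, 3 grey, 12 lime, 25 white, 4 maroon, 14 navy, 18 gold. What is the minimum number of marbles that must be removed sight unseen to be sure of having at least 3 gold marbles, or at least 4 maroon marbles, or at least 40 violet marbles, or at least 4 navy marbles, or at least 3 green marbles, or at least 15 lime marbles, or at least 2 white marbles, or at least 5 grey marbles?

66

The worst case stops just short of every target: 39 violet, 2 green, all 3 grey, all 12 lime, 1 white, 3 maroon, 3 navy, 2 gold — 39 + 2 + 3 + 12 + 1 + 3 + 3 + 2 = 65 marbles.
One more marble must push some color to its target, so 65 + 1 = 66.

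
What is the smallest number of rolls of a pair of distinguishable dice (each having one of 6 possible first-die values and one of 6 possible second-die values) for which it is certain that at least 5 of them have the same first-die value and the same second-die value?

There are 6 × 6 = 36 (first-die value, second-die value) combinations acting as pigeonholes.
With 36 × 4 = 144 rolls of a pair of distinguishable dice we could place exactly 4 in each, with no (first-die value, second-die value) pair reaching 5.
One more forces some (first-die value, second-die value) pair to hold 5, so 144 + 1 = 145.

145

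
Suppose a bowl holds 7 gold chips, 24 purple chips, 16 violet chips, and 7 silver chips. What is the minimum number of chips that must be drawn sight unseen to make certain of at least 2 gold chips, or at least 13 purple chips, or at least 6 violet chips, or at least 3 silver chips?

The worst case stops just short of every target: 1 gold, 12 purple, 5 violet, 2 silver — 1 + 12 + 5 + 2 = 20 chips.
One more chip must push some color to its target, so 20 + 1 = 21.

21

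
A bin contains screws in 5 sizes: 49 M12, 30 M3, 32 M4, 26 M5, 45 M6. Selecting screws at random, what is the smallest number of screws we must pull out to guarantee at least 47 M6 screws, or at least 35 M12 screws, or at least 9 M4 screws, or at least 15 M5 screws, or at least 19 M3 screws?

Each of the 5 sizes has its own threshold; avoid all of them simultaneously.
The worst case stops just short of every target: 34 M12, 18 M3, 8 M4, 14 M5, all 45 M6 — 34 + 18 + 8 + 14 + 45 = 119 screws.
One more screw must push some size to its target, so 119 + 1 = 120.

120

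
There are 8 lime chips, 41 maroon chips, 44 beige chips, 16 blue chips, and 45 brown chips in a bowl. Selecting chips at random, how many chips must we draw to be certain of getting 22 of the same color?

Treat the 5 colors as pigeonholes.
In the worst case we take at most 21 of each color, but all 8 lime and all 16 blue (fewer than 21), giving 8 + 21 + 21 + 16 + 21 = 87.
One more chip then forces some color to 22, so 87 + 1 = 88.

88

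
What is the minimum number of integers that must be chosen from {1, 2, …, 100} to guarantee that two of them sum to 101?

Partition {1, …, 100} into 50 pairs: {1,100}, {2,99}, …, {50,51}.
Choosing 50 integers — say the integers 1 through 50 — takes one from each pair and avoids the property.
Choosing 51 forces two into the same pair by pigeonhole, and those sum to 101. So 51.

51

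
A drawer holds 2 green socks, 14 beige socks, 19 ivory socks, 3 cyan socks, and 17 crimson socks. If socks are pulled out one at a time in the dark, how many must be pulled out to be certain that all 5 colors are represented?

54

The hardest color to obtain is green: we could draw every other sock first — 55 − 2 = 53 socks — without a single green one.
The next draw must be green, so 53 + 1 = 54.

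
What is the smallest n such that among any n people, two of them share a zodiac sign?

There are 12 zodiac signs acting as pigeonholes.
With 12 people we could place one in each, avoiding any repeat.
One more forces some class to hold 2, so 12 + 1 = 13.

13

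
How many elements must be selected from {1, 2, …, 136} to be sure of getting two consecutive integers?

69

Partition {1, …, 136} into 68 pairs: {1,2}, {3,4}, …, {135,136}.
Choosing 68 integers — say the 68 even numbers 2, 4, …, 136 — takes one from each pair and avoids the property.
Choosing 69 forces two into the same pair by pigeonhole, and those are consecutive. So 69.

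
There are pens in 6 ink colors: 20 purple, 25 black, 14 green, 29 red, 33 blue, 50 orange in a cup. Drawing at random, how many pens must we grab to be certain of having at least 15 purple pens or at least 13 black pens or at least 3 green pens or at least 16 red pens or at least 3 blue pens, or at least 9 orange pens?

Each of the 6 ink colors has its own threshold; avoid all of them simultaneously.
The worst case stops just short of every target: 14 purple, 12 black, 2 green, 15 red, 2 blue, 8 orange — 14 + 12 + 2 + 15 + 2 + 8 = 53 pens.
One more pen must push some ink color to its target, so 53 + 1 = 54.

54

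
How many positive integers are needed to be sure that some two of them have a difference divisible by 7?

8

Use the pigeonhole principle on residue classes: two integers differ by a multiple of 7 exactly when they share a remainder mod 7.
There are 7 residue classes mod 7, so 7 integers can all lie in distinct classes.
One more integer must repeat a residue, giving a difference divisible by 7. So n = 7 + 1 = 8.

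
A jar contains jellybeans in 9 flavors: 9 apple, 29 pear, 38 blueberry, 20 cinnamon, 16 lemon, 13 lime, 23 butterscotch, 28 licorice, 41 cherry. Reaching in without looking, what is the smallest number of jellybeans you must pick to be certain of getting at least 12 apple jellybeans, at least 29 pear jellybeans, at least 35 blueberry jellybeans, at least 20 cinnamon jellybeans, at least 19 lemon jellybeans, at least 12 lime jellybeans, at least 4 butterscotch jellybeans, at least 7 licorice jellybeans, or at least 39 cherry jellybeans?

The worst case stops just short of every target: all 9 apple, 28 pear, 34 blueberry, 19 cinnamon, all 16 lemon, 11 lime, 3 butterscotch, 6 licorice, 38 cherry — 9 + 28 + 34 + 19 + 16 + 11 + 3 + 6 + 38 = 164 jellybeans.
One more jellybean must push some flavor to its target, so 164 + 1 = 165.

165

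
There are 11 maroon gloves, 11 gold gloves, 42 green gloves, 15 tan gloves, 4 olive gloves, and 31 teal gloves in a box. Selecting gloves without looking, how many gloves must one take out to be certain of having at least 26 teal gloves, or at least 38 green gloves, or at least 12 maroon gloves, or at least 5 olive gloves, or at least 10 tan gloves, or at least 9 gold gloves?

The worst case stops just short of every target: 11 maroon, 8 gold, 37 green, 9 tan, 4 olive, 25 teal — 11 + 8 + 37 + 9 + 4 + 25 = 94 gloves.
One more glove must push some color to its target, so 94 + 1 = 95.

95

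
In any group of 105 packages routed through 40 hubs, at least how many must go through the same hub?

If each of the 40 hubs held at most 2, the total would be at most 40 × 2 = 80 < 105, a contradiction.
So at least one holds ⌈105/40⌉ = 3.

3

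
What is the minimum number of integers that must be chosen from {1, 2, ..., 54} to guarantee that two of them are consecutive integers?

28

Partition {1, …, 54} into 27 pairs: {1,2}, {3,4}, …, {53,54}.
Choosing 27 integers — say the 27 even numbers 2, 4, …, 54 — takes one from each pair and avoids the property.
Choosing 28 forces two into the same pair by pigeonhole, and those are consecutive. So 28.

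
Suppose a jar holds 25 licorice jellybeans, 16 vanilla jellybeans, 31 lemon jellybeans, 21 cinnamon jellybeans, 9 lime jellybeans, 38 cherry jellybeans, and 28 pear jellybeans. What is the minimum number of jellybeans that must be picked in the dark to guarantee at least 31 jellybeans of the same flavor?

160

Treat the 7 flavors as pigeonholes.
In the worst case we take at most 30 of each flavor, but all 25 licorice, all 16 vanilla, all 21 cinnamon, all 9 lime, and all 28 pear (fewer than 30), giving 25 + 16 + 30 + 21 + 9 + 30 + 28 = 159.
One more jellybean then forces some flavor to 31, so 159 + 1 = 160.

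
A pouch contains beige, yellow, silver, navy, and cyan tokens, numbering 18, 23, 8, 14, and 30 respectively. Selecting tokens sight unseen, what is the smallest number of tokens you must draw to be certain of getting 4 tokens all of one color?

16

Treat the 5 colors as pigeonholes.
The worst case takes 3 tokens of each color without reaching 4 of any: 5 × 3 = 15.
The next token must bring some color to 4, so 15 + 1 = 16.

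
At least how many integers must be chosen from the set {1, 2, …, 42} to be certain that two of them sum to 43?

22

Partition {1, …, 42} into 21 pairs: {1,42}, {2,41}, …, {21,22}.
Choosing 21 integers — say the integers 1 through 21 — takes one from each pair and avoids the property.
Choosing 22 forces two into the same pair by pigeonhole, and those sum to 43. So 22.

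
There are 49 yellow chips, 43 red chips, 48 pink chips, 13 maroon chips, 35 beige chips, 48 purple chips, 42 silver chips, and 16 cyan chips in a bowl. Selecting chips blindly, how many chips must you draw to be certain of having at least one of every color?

282

The hardest color to obtain is maroon: we could draw every other chip first — 294 − 13 = 281 chips — without a single maroon one.
The next draw must be maroon, so 281 + 1 = 282.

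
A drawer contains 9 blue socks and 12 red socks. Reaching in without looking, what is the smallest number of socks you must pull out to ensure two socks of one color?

The worst case takes 1 sock of each color without reaching 2 of any: 2 × 1 = 2.
The next sock must bring some color to 2, so 2 + 1 = 3.

3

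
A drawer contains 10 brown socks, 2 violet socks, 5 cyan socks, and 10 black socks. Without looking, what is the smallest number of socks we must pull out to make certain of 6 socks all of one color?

In the worst case we take at most 5 of each color, but all 2 violet (fewer than 5), giving 5 + 2 + 5 + 5 = 17.
One more sock then forces some color to 6, so 17 + 1 = 18.

18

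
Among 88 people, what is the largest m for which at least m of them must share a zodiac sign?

8

The 88 people fall into 12 zodiac signs.
If each of the 12 zodiac signs held at most 7, the total would be at most 12 × 7 = 84 < 88, a contradiction.
So at least one holds ⌈88/12⌉ = 8.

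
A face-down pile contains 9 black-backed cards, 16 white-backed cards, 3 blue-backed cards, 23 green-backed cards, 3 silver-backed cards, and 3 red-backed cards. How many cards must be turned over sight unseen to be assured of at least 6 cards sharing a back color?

In the worst case we take at most 5 of each back color, but all 3 blue-backed, all 3 silver-backed, and all 3 red-backed (fewer than 5), giving 5 + 5 + 3 + 5 + 3 + 3 = 24.
One more card then forces some back color to 6, so 24 + 1 = 25.

25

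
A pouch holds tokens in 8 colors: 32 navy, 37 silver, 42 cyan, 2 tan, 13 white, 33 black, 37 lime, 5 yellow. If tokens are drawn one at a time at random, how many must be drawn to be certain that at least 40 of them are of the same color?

199

In the worst case we take at most 39 of each color, but all 32 navy, all 37 silver, all 2 tan, all 13 white, all 33 black, all 37 lime, and all 5 yellow (fewer than 39), giving 32 + 37 + 39 + 2 + 13 + 33 + 37 + 5 = 198.
One more token then forces some color to 40, so 198 + 1 = 199.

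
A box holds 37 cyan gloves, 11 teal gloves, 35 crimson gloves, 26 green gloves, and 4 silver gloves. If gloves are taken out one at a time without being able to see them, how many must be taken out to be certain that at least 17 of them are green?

104

To avoid green gloves as long as possible, exhaust the other 4 colors first.
The worst case draws every non-green glove first: 37 + 11 + 35 + 4 = 87.
The next 17 draws are then forced to be green, giving 87 + 17 = 104.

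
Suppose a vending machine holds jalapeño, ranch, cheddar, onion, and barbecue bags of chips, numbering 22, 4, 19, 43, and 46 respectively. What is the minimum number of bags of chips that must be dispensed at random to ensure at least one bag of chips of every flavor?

131

The hardest flavor to obtain is ranch: we could draw every other bag of chips first — 134 − 4 = 130 bags of chips — without a single ranch one.
The next draw must be ranch, so 130 + 1 = 131.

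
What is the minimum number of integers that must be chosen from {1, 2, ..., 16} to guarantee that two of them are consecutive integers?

Partition {1, …, 16} into 8 pairs: {1,2}, {3,4}, …, {15,16}.
Choosing 8 integers — say the 8 even numbers 2, 4, …, 16 — takes one from each pair and avoids the property.
Choosing 9 forces two into the same pair by pigeonhole, and those are consecutive. So 9.

9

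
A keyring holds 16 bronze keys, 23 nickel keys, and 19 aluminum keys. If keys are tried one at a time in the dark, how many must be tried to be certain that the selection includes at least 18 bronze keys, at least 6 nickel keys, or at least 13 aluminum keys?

34

The worst case stops just short of every target: all 16 bronze, 5 nickel, 12 aluminum — 16 + 5 + 12 = 33 keys.
One more key must push some type to its target, so 33 + 1 = 34.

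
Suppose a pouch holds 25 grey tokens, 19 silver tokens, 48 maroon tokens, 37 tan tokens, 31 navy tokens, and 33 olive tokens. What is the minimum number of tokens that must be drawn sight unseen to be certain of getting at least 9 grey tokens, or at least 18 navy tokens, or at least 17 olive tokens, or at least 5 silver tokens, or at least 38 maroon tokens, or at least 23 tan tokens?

The worst case stops just short of every target: 8 grey, 4 silver, 37 maroon, 22 tan, 17 navy, 16 olive — 8 + 4 + 37 + 22 + 17 + 16 = 104 tokens.
One more token must push some color to its target, so 104 + 1 = 105.

105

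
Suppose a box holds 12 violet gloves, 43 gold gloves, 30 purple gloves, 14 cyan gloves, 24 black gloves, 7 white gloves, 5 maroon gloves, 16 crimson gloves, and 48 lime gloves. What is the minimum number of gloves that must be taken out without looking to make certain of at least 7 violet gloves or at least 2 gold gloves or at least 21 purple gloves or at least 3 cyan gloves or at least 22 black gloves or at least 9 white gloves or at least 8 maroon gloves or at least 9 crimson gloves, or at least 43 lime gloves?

The worst case stops just short of every target: 6 violet, 1 gold, 20 purple, 2 cyan, 21 black, all 7 white, all 5 maroon, 8 crimson, 42 lime — 6 + 1 + 20 + 2 + 21 + 7 + 5 + 8 + 42 = 112 gloves.
One more glove must push some color to its target, so 112 + 1 = 113.

113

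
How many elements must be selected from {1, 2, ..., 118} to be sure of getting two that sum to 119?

Partition {1, …, 118} into 59 pairs: {1,118}, {2,117}, …, {59,60}.
Choosing 59 integers — say the integers 1 through 59 — takes one from each pair and avoids the property.
Choosing 60 forces two into the same pair by pigeonhole, and those sum to 119. So 60.

60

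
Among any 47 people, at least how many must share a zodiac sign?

There are 12 zodiac signs, which serve as the pigeonholes.
If each of the 12 zodiac signs held at most 3, the total would be at most 12 × 3 = 36 < 47, a contradiction.
So at least one holds ⌈47/12⌉ = 4.

4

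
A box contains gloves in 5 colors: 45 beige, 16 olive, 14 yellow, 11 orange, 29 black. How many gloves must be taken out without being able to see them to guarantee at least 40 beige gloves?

110

The worst case draws every non-beige glove first: 16 + 14 + 11 + 29 = 70.
The next 40 draws are then forced to be beige, giving 70 + 40 = 110.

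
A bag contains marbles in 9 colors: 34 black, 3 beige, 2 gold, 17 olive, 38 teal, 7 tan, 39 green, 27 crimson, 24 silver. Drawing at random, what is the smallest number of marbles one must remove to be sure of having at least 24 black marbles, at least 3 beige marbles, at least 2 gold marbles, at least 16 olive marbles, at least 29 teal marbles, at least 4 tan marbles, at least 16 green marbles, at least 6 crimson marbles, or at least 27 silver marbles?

117

The worst case stops just short of every target: 23 black, 2 beige, 1 gold, 15 olive, 28 teal, 3 tan, 15 green, 5 crimson, all 24 silver — 23 + 2 + 1 + 15 + 28 + 3 + 15 + 5 + 24 = 116 marbles.
One more marble must push some color to its target, so 116 + 1 = 117.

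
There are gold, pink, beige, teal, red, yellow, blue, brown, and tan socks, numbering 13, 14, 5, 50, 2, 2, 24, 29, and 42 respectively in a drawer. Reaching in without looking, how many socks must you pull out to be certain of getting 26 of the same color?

136

Treat the 9 colors as pigeonholes.
In the worst case we take at most 25 of each color, but all 13 gold, all 14 pink, all 5 beige, all 2 red, all 2 yellow, and all 24 blue (fewer than 25), giving 13 + 14 + 5 + 25 + 2 + 2 + 24 + 25 + 25 = 135.
One more sock then forces some color to 26, so 135 + 1 = 136.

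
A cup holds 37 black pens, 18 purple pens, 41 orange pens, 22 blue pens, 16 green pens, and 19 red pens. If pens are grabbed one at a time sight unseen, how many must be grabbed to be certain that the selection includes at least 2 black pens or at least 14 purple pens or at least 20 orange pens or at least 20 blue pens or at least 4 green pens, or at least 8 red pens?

63

The worst case stops just short of every target: 1 black, 13 purple, 19 orange, 19 blue, 3 green, 7 red — 1 + 13 + 19 + 19 + 3 + 7 = 62 pens.
One more pen must push some ink color to its target, so 62 + 1 = 63.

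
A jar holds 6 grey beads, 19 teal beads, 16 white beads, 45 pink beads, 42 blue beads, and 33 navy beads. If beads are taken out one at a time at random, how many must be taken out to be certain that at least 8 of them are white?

The worst case draws every non-white bead first: 6 + 19 + 45 + 42 + 33 = 145.
The next 8 draws are then forced to be white, giving 145 + 8 = 153.

153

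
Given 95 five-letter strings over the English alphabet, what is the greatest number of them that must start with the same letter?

There are 26 possible first letters, which serve as the pigeonholes.
If each of the 26 possible first letters held at most 3, the total would be at most 26 × 3 = 78 < 95, a contradiction.
So at least one holds ⌈95/26⌉ = 4.

4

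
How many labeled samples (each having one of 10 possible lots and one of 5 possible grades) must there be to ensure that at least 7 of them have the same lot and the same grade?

301

There are 10 × 5 = 50 (lot, grade) combinations acting as pigeonholes.
With 50 × 6 = 300 labeled samples we could place exactly 6 in each, with no (lot, grade) pair reaching 7.
One more forces some (lot, grade) pair to hold 7, so 300 + 1 = 301.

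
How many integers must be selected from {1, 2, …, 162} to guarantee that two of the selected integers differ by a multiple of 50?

51

Use the pigeonhole principle on residue classes: group the integers by remainder mod 50; there are 50 residue classes, each nonempty in this range.
Choosing one from each class (50 integers) avoids any shared remainder.
One more choice must repeat a class, so two differ by a multiple of 50. Hence 50 + 1 = 51.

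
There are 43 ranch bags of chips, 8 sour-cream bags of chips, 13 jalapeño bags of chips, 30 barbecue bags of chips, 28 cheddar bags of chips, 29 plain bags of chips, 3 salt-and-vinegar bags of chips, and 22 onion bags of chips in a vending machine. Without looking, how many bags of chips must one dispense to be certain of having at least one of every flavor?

The hardest flavor to obtain is salt-and-vinegar: we could draw every other bag of chips first — 176 − 3 = 173 bags of chips — without a single salt-and-vinegar one.
The next draw must be salt-and-vinegar, so 173 + 1 = 174.

174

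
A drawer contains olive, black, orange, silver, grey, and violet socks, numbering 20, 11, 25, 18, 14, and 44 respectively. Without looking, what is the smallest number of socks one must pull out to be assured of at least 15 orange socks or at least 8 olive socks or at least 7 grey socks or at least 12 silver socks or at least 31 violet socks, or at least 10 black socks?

78

Each of the 6 colors has its own threshold; avoid all of them simultaneously.
The worst case stops just short of every target: 7 olive, 9 black, 14 orange, 11 silver, 6 grey, 30 violet — 7 + 9 + 14 + 11 + 6 + 30 = 77 socks.
One more sock must push some color to its target, so 77 + 1 = 78.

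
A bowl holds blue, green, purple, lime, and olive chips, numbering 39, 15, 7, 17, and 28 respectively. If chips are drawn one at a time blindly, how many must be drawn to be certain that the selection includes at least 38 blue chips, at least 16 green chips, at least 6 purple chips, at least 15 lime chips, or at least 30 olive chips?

Each of the 5 colors has its own threshold; avoid all of them simultaneously.
The worst case stops just short of every target: 37 blue, 15 green, 5 purple, 14 lime, all 28 olive — 37 + 15 + 5 + 14 + 28 = 99 chips.
One more chip must push some color to its target, so 99 + 1 = 100.

100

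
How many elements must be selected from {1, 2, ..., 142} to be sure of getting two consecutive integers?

72

Partition {1, …, 142} into 71 pairs: {1,2}, {3,4}, …, {141,142}.
Choosing 71 integers — say the 71 even numbers 2, 4, …, 142 — takes one from each pair and avoids the property.
Choosing 72 forces two into the same pair by pigeonhole, and those are consecutive. So 72.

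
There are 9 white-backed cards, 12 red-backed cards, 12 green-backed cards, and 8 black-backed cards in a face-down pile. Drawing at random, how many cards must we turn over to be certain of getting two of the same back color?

The worst case takes 1 card of each back color without reaching 2 of any: 4 × 1 = 4.
The next card must bring some back color to 2, so 4 + 1 = 5.

5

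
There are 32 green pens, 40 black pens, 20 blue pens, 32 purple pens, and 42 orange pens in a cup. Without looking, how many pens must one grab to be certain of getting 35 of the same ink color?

In the worst case we take at most 34 of each ink color, but all 32 green, all 20 blue, and all 32 purple (fewer than 34), giving 32 + 34 + 20 + 32 + 34 = 152.
One more pen then forces some ink color to 35, so 152 + 1 = 153.

153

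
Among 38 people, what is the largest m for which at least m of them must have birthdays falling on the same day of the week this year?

6

The 38 people fall into 7 days of the week.
If each of the 7 days of the week held at most 5, the total would be at most 7 × 5 = 35 < 38, a contradiction.
So at least one holds ⌈38/7⌉ = 6.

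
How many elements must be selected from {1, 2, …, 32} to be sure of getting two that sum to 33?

Partition {1, …, 32} into 16 pairs: {1,32}, {2,31}, …, {16,17}.
Choosing 16 integers — say the integers 1 through 16 — takes one from each pair and avoids the property.
Choosing 17 forces two into the same pair by pigeonhole, and those sum to 33. So 17.

17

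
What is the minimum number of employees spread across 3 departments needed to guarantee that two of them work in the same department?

There are 3 departments acting as pigeonholes.
With 3 employees we could place one in each, avoiding any repeat.
One more forces some class to hold 2, so 3 + 1 = 4.

4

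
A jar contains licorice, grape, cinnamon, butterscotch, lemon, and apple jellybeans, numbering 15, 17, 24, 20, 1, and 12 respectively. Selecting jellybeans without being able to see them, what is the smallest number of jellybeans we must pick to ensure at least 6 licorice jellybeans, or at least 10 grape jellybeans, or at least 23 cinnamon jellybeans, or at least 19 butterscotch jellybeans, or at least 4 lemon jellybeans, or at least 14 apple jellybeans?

68

The worst case stops just short of every target: 5 licorice, 9 grape, 22 cinnamon, 18 butterscotch, all 1 lemon, all 12 apple — 5 + 9 + 22 + 18 + 1 + 12 = 67 jellybeans.
One more jellybean must push some flavor to its target, so 67 + 1 = 68.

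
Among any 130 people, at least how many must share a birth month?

There are 12 months of the year, which serve as the pigeonholes.
If each of the 12 months of the year held at most 10, the total would be at most 12 × 10 = 120 < 130, a contradiction.
So at least one holds ⌈130/12⌉ = 11.

11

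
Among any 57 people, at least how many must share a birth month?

The 57 people fall into 12 months of the year.
If each of the 12 months of the year held at most 4, the total would be at most 12 × 4 = 48 < 57, a contradiction.
So at least one holds ⌈57/12⌉ = 5.

5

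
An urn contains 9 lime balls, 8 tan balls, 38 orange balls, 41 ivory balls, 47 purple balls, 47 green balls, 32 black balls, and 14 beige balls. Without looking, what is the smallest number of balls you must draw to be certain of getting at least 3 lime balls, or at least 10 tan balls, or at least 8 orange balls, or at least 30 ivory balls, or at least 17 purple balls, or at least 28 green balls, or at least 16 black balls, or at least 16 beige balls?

119

Each of the 8 colors has its own threshold; avoid all of them simultaneously.
The worst case stops just short of every target: 2 lime, all 8 tan, 7 orange, 29 ivory, 16 purple, 27 green, 15 black, all 14 beige — 2 + 8 + 7 + 29 + 16 + 27 + 15 + 14 = 118 balls.
One more ball must push some color to its target, so 118 + 1 = 119.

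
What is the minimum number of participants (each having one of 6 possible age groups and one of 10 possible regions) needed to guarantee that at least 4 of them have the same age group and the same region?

181

There are 6 × 10 = 60 (age group, region) combinations acting as pigeonholes.
With 60 × 3 = 180 participants we could place exactly 3 in each, with no (age group, region) pair reaching 4.
One more forces some (age group, region) pair to hold 4, so 180 + 1 = 181.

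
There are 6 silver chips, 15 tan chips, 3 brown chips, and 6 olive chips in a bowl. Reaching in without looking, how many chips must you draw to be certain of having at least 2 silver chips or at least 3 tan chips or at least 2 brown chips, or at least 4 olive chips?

The worst case stops just short of every target: 1 silver, 2 tan, 1 brown, 3 olive — 1 + 2 + 1 + 3 = 7 chips.
One more chip must push some color to its target, so 7 + 1 = 8.

8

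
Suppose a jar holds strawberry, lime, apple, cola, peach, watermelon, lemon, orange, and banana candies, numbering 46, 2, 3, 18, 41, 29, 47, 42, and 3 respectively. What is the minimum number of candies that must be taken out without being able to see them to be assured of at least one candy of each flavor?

The hardest flavor to obtain is lime: we could draw every other candy first — 231 − 2 = 229 candies — without a single lime one.
The next draw must be lime, so 229 + 1 = 230.

230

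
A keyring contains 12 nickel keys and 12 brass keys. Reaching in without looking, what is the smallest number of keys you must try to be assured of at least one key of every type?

13

The hardest type to obtain is nickel: we could draw every other key first — 24 − 12 = 12 keys — without a single nickel one.
The next draw must be nickel, so 12 + 1 = 13.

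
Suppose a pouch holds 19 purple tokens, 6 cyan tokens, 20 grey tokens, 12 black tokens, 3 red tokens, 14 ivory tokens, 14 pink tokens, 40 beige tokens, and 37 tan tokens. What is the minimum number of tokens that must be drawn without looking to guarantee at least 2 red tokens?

164

To avoid red tokens as long as possible, exhaust the other 8 colors first.
The worst case draws every non-red token first: 19 + 6 + 20 + 12 + 14 + 14 + 40 + 37 = 162.
The next 2 draws are then forced to be red, giving 162 + 2 = 164.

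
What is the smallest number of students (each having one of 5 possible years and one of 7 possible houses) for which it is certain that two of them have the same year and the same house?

36

There are 5 × 7 = 35 (year, house) combinations acting as pigeonholes.
With 35 students we could place one in each, avoiding any repeat.
One more forces some (year, house) pair to hold 2, so 35 + 1 = 36.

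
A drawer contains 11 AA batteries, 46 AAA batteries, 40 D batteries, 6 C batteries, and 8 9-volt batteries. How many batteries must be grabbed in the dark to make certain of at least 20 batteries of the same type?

64

In the worst case we take at most 19 of each type, but all 11 AA, all 6 C, and all 8 9-volt (fewer than 19), giving 11 + 19 + 19 + 6 + 8 = 63.
One more battery then forces some type to 20, so 63 + 1 = 64.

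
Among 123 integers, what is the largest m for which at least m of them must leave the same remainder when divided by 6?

The 123 integers fall into 6 residue classes modulo 6.
If each of the 6 residue classes modulo 6 held at most 20, the total would be at most 6 × 20 = 120 < 123, a contradiction.
So at least one holds ⌈123/6⌉ = 21.

21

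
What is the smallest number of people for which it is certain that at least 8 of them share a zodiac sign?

85

There are 12 zodiac signs acting as pigeonholes.
With 12 × 7 = 84 people we could place exactly 7 in each, with no class reaching 8.
One more forces some class to hold 8, so 84 + 1 = 85.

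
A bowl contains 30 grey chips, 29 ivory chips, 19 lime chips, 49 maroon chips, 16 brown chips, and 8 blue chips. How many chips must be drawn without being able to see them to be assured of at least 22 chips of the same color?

107

Treat the 6 colors as pigeonholes.
In the worst case we take at most 21 of each color, but all 19 lime, all 16 brown, and all 8 blue (fewer than 21), giving 21 + 21 + 19 + 21 + 16 + 8 = 106.
One more chip then forces some color to 22, so 106 + 1 = 107.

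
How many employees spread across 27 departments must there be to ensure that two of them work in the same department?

28

There are 27 departments acting as pigeonholes.
With 27 employees we could place one in each, avoiding any repeat.
One more forces some class to hold 2, so 27 + 1 = 28.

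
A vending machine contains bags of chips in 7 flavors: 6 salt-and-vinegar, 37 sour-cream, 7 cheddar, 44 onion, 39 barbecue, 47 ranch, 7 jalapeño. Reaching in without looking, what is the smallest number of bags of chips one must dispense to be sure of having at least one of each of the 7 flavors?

182

The hardest flavor to obtain is salt-and-vinegar: we could draw every other bag of chips first — 187 − 6 = 181 bags of chips — without a single salt-and-vinegar one.
The next draw must be salt-and-vinegar, so 181 + 1 = 182.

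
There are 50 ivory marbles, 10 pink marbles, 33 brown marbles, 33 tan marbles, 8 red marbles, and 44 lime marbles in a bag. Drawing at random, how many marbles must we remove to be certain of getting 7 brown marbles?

152

The worst case draws every non-brown marble first: 50 + 10 + 33 + 8 + 44 = 145.
The next 7 draws are then forced to be brown, giving 145 + 7 = 152.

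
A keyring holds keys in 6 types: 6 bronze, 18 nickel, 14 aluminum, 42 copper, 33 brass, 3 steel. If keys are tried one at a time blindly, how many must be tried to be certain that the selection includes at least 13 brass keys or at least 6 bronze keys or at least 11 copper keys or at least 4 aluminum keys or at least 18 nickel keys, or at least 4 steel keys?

51

Each of the 6 types has its own threshold; avoid all of them simultaneously.
The worst case stops just short of every target: 5 bronze, 17 nickel, 3 aluminum, 10 copper, 12 brass, 3 steel — 5 + 17 + 3 + 10 + 12 + 3 = 50 keys.
One more key must push some type to its target, so 50 + 1 = 51.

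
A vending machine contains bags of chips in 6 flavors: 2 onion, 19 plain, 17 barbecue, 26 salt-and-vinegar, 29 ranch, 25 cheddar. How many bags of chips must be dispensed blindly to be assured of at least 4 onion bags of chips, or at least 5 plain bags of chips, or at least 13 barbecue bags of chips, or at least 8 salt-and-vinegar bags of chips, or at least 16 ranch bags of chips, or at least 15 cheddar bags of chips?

The worst case stops just short of every target: all 2 onion, 4 plain, 12 barbecue, 7 salt-and-vinegar, 15 ranch, 14 cheddar — 2 + 4 + 12 + 7 + 15 + 14 = 54 bags of chips.
One more bag of chips must push some flavor to its target, so 54 + 1 = 55.

55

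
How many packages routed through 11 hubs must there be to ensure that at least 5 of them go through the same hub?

45

There are 11 hubs acting as pigeonholes.
With 11 × 4 = 44 packages we could place exactly 4 in each, with no class reaching 5.
One more forces some class to hold 5, so 44 + 1 = 45.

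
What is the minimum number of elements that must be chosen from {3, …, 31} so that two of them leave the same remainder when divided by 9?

Group the integers by remainder mod 9; there are 9 residue classes, each nonempty in this range.
Choosing one from each class (9 integers) avoids any shared remainder.
One more choice must repeat a class, so two differ by a multiple of 9. Hence 9 + 1 = 10.

10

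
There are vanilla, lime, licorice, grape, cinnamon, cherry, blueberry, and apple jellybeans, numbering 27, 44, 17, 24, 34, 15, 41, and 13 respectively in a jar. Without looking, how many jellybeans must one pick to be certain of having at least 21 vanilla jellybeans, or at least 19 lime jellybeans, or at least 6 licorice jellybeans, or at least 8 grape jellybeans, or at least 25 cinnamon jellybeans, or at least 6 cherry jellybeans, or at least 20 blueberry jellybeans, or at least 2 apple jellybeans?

The worst case stops just short of every target: 20 vanilla, 18 lime, 5 licorice, 7 grape, 24 cinnamon, 5 cherry, 19 blueberry, 1 apple — 20 + 18 + 5 + 7 + 24 + 5 + 19 + 1 = 99 jellybeans.
One more jellybean must push some flavor to its target, so 99 + 1 = 100.

100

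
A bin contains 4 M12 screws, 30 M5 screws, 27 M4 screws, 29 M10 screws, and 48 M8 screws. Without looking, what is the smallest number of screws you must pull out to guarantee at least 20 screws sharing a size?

81

In the worst case we take at most 19 of each size, but all 4 M12 (fewer than 19), giving 4 + 19 + 19 + 19 + 19 = 80.
One more screw then forces some size to 20, so 80 + 1 = 81.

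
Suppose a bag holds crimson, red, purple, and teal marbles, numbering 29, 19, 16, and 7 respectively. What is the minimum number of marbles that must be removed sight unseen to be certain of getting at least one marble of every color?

The hardest color to obtain is teal: we could draw every other marble first — 71 − 7 = 64 marbles — without a single teal one.
The next draw must be teal, so 64 + 1 = 65.

65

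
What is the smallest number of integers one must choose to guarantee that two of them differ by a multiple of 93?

Two integers differ by a multiple of 93 exactly when they share a remainder mod 93.
There are 93 residue classes mod 93, so 93 integers can all lie in distinct classes.
One more integer must repeat a residue, giving a difference divisible by 93. So n = 93 + 1 = 94.

94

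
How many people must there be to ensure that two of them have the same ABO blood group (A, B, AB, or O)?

There are 4 ABO blood groups acting as pigeonholes.
With 4 people we could place one in each, avoiding any repeat.
One more forces some class to hold 2, so 4 + 1 = 5.

5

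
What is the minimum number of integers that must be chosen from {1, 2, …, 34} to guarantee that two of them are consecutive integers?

18

Partition {1, …, 34} into 17 pairs: {1,2}, {3,4}, …, {33,34}.
Choosing 17 integers — say the 17 even numbers 2, 4, …, 34 — takes one from each pair and avoids the property.
Choosing 18 forces two into the same pair by pigeonhole, and those are consecutive. So 18.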